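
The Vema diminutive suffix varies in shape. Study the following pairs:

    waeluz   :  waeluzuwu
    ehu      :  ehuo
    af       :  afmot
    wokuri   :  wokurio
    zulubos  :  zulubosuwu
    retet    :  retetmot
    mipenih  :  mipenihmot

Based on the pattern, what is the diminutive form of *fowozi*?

fowozio

Looking at the final sound of each stem: -uwu when the stem ends in a sibilant (*waeluz*, *zulubos*); -mot when the stem ends in a non-sibilant consonant (*af*, *retet*, *mipenih*); -o when the stem ends in a vowel (*ehu*, *wokuri*).
*fowozi*: final sound = /i/, a vowel → -o → *fowozio*.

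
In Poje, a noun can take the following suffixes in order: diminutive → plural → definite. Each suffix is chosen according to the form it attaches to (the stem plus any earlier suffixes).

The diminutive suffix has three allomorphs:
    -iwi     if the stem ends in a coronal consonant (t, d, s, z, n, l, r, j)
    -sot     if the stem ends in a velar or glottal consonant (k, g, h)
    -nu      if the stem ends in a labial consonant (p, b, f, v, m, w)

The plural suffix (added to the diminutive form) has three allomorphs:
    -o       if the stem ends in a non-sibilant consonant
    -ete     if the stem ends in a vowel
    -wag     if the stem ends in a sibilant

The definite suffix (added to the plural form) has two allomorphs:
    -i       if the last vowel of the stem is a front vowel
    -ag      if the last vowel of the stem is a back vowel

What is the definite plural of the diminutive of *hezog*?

*hezog* — final consonant /g/ (velar/glottal) → -sot → *hezogsot*.
Since the final sound of the diminutive form *hezogsot* is /t/ (a non-sibilant consonant), it takes -o, giving *hezogsoto*.
The plural form *hezogsoto* — last vowel /o/ (a back vowel) → -ag → *hezogsotoag*.

hezogsotoag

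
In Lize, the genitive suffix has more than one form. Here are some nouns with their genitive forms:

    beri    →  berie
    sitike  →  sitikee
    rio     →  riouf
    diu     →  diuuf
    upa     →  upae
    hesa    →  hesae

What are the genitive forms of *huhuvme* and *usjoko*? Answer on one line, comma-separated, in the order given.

The suffix is conditioned by the last vowel: -uf when the last vowel of the stem is a rounded vowel (*rio*, *diu*); -e when the last vowel of the stem is an unrounded vowel (*beri*, *sitike*, *upa*, *hesa*).
Since the last vowel of *huhuvme* is /e/ (an unrounded vowel), it takes -e, giving *huhuvmee*.
*usjoko*: last vowel = /o/, a rounded vowel → -uf → *usjokouf*.

huhuvmee, usjokouf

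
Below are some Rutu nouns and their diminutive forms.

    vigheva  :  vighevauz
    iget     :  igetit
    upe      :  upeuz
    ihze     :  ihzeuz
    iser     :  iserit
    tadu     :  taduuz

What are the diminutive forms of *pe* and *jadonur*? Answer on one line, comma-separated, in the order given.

peuz, jadonurit

Looking at the final sound of each stem: -it when the stem ends in a consonant (*iget*, *iser*); -uz when the stem ends in a vowel (*vigheva*, *upe*, *ihze*, *tadu*).
The final sound of *pe* is /e/, which is a vowel, so the suffix is -uz, giving *peuz*.
*jadonur* — final sound /r/ (a consonant) → -it → *jadonurit*.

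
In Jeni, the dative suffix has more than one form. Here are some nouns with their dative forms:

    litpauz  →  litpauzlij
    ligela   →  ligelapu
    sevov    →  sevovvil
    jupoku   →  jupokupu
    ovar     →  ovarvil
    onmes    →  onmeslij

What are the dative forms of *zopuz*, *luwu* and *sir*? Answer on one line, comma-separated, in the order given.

Looking at the final sound of each stem: -lij when the stem ends in a sibilant (*litpauz*, *onmes*); -vil when the stem ends in a non-sibilant consonant (*sevov*, *ovar*); -pu when the stem ends in a vowel (*ligela*, *jupoku*).
Since the final sound of *zopuz* is /z/ (a sibilant), it takes -lij, giving *zopuzlij*.
Since the final sound of *luwu* is /u/ (a vowel), it takes -pu, giving *luwupu*.
*sir*: final sound = /r/, a non-sibilant consonant → -vil → *sirvil*.

zopuzlij, luwupu, sirvil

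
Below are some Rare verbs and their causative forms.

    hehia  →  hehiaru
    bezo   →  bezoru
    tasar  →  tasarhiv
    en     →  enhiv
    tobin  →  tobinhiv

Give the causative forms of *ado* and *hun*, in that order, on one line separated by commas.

adoru, hunhiv

Looking at the final sound of each stem: -hiv when the stem ends in a consonant (*tasar*, *en*, *tobin*); -ru when the stem ends in a vowel (*hehia*, *bezo*).
*ado* — final sound /o/ (a vowel) → -ru → *adoru*.
The final sound of *hun* is /n/, which is a consonant, so the suffix is -hiv, giving *hunhiv*.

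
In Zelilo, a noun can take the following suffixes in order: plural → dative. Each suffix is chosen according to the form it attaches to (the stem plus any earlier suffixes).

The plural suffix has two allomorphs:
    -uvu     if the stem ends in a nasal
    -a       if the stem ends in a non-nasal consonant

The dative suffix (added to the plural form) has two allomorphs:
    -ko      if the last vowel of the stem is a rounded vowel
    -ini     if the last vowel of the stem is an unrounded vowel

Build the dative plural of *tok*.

tokaini

The final consonant of *tok* is /k/, which is non-nasal, so the plural suffix is -a, giving *toka*.
The last vowel of the plural form *toka* is /a/, which is an unrounded vowel, so the dative suffix is -ini, giving *tokaini*.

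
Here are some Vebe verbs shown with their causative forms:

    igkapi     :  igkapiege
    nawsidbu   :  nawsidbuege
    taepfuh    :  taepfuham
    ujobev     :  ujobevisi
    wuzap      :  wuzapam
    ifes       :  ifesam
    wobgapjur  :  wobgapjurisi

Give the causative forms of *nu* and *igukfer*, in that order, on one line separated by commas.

The pattern is voicing of the final sound: -am when the stem ends in a voiceless consonant (*taepfuh*, *wuzap*, *ifes*); -isi when the stem ends in a voiced consonant (*ujobev*, *wobgapjur*); -ege when the stem ends in a vowel (*igkapi*, *nawsidbu*).
The final sound of *nu* is /u/, which is a vowel, so the suffix is -ege, giving *nuege*.
Since the final sound of *igukfer* is /r/ (a voiced consonant), it takes -isi, giving *igukferisi*.

nuege, igukferisi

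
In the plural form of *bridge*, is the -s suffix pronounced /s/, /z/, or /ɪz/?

/ɪz/

The stem *bridge* ends in a sibilant (/s, z, ʃ, ʒ, tʃ, dʒ/).
The plural suffix surfaces as /ɪz/ after sibilants, /s/ after other voiceless consonants, and /z/ after other voiced sounds.
So the plural -s on *bridge* is pronounced /ɪz/.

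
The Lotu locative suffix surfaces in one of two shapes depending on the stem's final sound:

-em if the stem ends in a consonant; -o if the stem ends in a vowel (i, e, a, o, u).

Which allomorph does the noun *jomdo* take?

-o

Since the final sound of *jomdo* is /o/ (a vowel), it takes -o.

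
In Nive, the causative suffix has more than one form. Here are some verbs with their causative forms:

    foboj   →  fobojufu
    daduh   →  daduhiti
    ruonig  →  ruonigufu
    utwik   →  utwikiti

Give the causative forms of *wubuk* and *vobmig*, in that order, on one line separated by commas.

Looking at the final consonant of each stem: -iti when the stem ends in a voiceless consonant (*daduh*, *utwik*); -ufu when the stem ends in a voiced consonant (*foboj*, *ruonig*).
The final consonant of *wubuk* is /k/, which is voiceless, so the suffix is -iti, giving *wubukiti*.
The final consonant of *vobmig* is /g/, which is voiced, so the suffix is -ufu, giving *vobmigufu*.

wubukiti, vobmigufu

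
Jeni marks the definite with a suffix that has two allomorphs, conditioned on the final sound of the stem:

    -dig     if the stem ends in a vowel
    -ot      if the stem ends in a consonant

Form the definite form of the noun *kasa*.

*kasa*: final sound = /a/, a vowel → -dig → *kasadig*.

kasadig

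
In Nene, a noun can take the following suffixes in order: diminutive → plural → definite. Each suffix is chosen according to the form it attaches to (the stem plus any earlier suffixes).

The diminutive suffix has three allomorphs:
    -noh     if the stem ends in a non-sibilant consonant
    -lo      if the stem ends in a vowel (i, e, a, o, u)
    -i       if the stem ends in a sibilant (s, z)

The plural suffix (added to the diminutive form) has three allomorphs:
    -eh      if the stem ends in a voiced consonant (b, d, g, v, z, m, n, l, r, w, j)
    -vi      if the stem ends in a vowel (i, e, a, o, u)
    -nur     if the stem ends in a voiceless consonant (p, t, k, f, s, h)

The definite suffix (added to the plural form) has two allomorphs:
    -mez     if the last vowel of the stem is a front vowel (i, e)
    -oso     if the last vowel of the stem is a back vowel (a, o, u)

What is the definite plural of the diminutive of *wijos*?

wijosivimez

*wijos*: final sound = /s/, a sibilant → -i → *wijosi*.
The final sound of the diminutive form *wijosi* is /i/, which is a vowel, so the plural suffix is -vi, giving *wijosivi*.
The last vowel of the plural form *wijosivi* is /i/, which is a front vowel, so the definite suffix is -mez, giving *wijosivimez*.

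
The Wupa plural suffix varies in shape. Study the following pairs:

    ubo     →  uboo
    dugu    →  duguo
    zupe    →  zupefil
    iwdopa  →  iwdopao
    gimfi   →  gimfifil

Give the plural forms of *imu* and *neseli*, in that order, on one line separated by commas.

imuo, neselifil

The suffix is conditioned by the last vowel: -fil when the last vowel of the stem is a front vowel (*zupe*, *gimfi*); -o when the last vowel of the stem is a back vowel (*ubo*, *dugu*, *iwdopa*).
Since the last vowel of *imu* is /u/ (a back vowel), it takes -o, giving *imuo*.
*neseli*: last vowel = /i/, a front vowel → -fil → *neselifil*.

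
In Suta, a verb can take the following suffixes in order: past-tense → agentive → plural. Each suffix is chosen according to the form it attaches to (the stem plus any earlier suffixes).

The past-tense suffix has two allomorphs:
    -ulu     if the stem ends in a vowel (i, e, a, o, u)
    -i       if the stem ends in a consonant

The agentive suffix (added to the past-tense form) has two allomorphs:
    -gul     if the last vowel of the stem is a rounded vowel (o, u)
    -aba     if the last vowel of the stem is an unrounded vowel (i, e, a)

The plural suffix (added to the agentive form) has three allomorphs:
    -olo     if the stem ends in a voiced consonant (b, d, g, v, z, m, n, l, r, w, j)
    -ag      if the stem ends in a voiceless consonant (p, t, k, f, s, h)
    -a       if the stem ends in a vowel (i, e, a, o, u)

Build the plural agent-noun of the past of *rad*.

radiabaa

*rad* — final sound /d/ (a consonant) → -i → *radi*.
The past-tense form *radi* — last vowel /i/ (an unrounded vowel) → -aba → *radiaba*.
The agentive form *radiaba*: final sound = /a/, a vowel → -a → *radiabaa*.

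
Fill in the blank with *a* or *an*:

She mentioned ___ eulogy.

a

The indefinite article is chosen by the initial *sound* of the following word, not its spelling.
*eulogy* begins with the sound /juː/ (eu pronounced /juː/) — a consonant sound.
So the article is *a*: She mentioned a eulogy.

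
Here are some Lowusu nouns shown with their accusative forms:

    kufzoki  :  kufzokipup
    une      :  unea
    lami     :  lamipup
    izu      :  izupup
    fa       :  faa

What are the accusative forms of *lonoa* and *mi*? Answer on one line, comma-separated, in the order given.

Looking at the last vowel of each stem: -pup when the last vowel of the stem is a high vowel (*kufzoki*, *lami*, *izu*); -a when the last vowel of the stem is a non-high vowel (*une*, *fa*).
The last vowel of *lonoa* is /a/, which is a non-high vowel, so the suffix is -a, giving *lonoaa*.
*mi*: last vowel = /i/, a high vowel → -pup → *mipup*.

lonoaa, mipup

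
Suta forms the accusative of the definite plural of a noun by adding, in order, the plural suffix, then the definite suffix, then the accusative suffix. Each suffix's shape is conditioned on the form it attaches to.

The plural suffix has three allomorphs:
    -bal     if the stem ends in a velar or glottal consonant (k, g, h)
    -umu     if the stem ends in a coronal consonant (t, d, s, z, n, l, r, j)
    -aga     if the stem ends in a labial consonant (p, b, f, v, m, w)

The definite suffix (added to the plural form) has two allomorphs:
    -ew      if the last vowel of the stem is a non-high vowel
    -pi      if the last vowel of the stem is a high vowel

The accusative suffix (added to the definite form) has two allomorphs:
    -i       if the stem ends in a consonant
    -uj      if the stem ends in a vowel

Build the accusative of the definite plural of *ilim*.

ilimagaewi

*ilim* — final consonant /m/ (labial) → -aga → *ilimaga*.
Since the last vowel of the plural form *ilimaga* is /a/ (a non-high vowel), it takes -ew, giving *ilimagaew*.
The final sound of the definite form *ilimagaew* is /w/, which is a consonant, so the accusative suffix is -i, giving *ilimagaewi*.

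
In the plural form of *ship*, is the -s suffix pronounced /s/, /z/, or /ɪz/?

/s/

The stem *ship* ends in a voiceless non-sibilant consonant.
The plural suffix surfaces as /ɪz/ after sibilants, /s/ after other voiceless consonants, and /z/ after other voiced sounds.
So the plural -s on *ship* is pronounced /s/.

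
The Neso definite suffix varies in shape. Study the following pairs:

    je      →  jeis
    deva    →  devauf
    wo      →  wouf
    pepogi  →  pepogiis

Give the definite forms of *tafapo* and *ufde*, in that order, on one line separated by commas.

Looking at the last vowel of each stem: -is when the last vowel of the stem is a front vowel (*je*, *pepogi*); -uf when the last vowel of the stem is a back vowel (*deva*, *wo*).
*tafapo* — last vowel /o/ (a back vowel) → -uf → *tafapouf*.
*ufde* — last vowel /e/ (a front vowel) → -is → *ufdeis*.

tafapouf, ufdeis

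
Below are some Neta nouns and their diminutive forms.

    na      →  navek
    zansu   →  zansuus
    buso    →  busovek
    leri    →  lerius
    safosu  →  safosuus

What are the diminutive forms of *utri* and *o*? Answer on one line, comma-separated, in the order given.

utrius, ovek

Looking at the last vowel of each stem: -us when the last vowel of the stem is a high vowel (*zansu*, *leri*, *safosu*); -vek when the last vowel of the stem is a non-high vowel (*na*, *buso*).
Since the last vowel of *utri* is /i/ (a high vowel), it takes -us, giving *utrius*.
Since the last vowel of *o* is /o/ (a non-high vowel), it takes -vek, giving *ovek*.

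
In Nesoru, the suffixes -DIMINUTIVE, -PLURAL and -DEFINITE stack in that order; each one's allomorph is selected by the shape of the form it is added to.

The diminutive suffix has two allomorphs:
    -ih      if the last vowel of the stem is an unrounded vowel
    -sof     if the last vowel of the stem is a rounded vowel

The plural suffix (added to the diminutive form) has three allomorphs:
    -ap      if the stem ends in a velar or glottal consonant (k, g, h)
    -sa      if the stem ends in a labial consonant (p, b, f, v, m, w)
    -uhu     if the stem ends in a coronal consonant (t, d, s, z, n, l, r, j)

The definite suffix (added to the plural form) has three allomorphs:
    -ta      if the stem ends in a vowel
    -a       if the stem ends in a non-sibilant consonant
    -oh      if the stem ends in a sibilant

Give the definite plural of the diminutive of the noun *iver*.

The last vowel of *iver* is /e/, which is an unrounded vowel, so the diminutive suffix is -ih, giving *iverih*.
Since the final consonant of the diminutive form *iverih* is /h/ (velar/glottal), it takes -ap, giving *iverihap*.
The plural form *iverihap*: final sound = /p/, a non-sibilant consonant → -a → *iverihapa*.

iverihapa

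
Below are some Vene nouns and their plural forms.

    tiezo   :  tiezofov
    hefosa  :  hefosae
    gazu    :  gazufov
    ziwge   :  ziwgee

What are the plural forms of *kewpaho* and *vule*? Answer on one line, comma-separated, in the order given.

The suffix is conditioned by the last vowel: -fov when the last vowel of the stem is a rounded vowel (*tiezo*, *gazu*); -e when the last vowel of the stem is an unrounded vowel (*hefosa*, *ziwge*).
Since the last vowel of *kewpaho* is /o/ (a rounded vowel), it takes -fov, giving *kewpahofov*.
The last vowel of *vule* is /e/, which is an unrounded vowel, so the suffix is -e, giving *vulee*.

kewpahofov, vulee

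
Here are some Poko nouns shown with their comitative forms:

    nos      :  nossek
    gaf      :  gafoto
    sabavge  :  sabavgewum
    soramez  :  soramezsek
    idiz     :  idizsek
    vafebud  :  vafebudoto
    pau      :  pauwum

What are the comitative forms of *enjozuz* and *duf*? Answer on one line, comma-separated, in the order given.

enjozuzsek, dufoto

Looking at the final sound of each stem: -sek when the stem ends in a sibilant (*nos*, *soramez*, *idiz*); -oto when the stem ends in a non-sibilant consonant (*gaf*, *vafebud*); -wum when the stem ends in a vowel (*sabavge*, *pau*).
*enjozuz*: final sound = /z/, a sibilant → -sek → *enjozuzsek*.
The final sound of *duf* is /f/, which is a non-sibilant consonant, so the suffix is -oto, giving *dufoto*.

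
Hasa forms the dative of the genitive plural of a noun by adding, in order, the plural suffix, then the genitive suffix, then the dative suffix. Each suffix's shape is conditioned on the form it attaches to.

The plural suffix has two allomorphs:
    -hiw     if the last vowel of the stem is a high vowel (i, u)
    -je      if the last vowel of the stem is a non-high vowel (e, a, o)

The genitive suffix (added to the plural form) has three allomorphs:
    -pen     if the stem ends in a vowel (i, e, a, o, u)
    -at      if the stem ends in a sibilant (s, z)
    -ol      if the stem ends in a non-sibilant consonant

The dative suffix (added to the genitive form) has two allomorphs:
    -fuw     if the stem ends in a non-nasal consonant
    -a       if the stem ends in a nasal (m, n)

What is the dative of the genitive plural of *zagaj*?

The last vowel of *zagaj* is /a/, which is a non-high vowel, so the plural suffix is -je, giving *zagajje*.
The plural form *zagajje* — final sound /e/ (a vowel) → -pen → *zagajjepen*.
The genitive form *zagajjepen*: final consonant = /n/, a nasal → -a → *zagajjepena*.

zagajjepena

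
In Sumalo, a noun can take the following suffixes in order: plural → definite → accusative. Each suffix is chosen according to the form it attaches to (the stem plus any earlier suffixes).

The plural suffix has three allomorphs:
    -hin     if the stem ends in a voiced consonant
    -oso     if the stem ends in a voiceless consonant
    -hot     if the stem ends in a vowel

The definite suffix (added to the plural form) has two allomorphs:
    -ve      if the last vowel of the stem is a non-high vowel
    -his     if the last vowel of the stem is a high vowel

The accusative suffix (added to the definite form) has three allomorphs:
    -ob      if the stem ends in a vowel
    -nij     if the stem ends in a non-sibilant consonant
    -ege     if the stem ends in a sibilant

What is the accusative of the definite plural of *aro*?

*aro* — final sound /o/ (a vowel) → -hot → *arohot*.
The plural form *arohot* — last vowel /o/ (a non-high vowel) → -ve → *arohotve*.
The definite form *arohotve* — final sound /e/ (a vowel) → -ob → *arohotveob*.

arohotveob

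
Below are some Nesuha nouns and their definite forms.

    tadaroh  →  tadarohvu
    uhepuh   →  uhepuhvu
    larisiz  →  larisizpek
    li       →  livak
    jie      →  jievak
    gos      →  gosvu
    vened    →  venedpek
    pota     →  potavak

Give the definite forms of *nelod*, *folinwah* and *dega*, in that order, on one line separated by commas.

Looking at the final sound of each stem: -vu when the stem ends in a voiceless consonant (*tadaroh*, *uhepuh*, *gos*); -pek when the stem ends in a voiced consonant (*larisiz*, *vened*); -vak when the stem ends in a vowel (*li*, *jie*, *pota*).
*nelod*: final sound = /d/, a voiced consonant → -pek → *nelodpek*.
The final sound of *folinwah* is /h/, which is a voiceless consonant, so the suffix is -vu, giving *folinwahvu*.
*dega*: final sound = /a/, a vowel → -vak → *degavak*.

nelodpek, folinwahvu, degavak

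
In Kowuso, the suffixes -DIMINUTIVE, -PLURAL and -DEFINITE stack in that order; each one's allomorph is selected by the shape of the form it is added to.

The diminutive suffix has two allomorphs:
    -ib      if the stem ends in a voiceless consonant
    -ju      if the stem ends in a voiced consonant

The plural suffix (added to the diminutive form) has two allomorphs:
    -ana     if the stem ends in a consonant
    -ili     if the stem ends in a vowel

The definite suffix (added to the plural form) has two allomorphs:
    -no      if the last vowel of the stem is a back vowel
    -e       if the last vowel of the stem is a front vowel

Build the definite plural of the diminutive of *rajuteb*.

*rajuteb*: final consonant = /b/, voiced → -ju → *rajutebju*.
Since the final sound of the diminutive form *rajutebju* is /u/ (a vowel), it takes -ili, giving *rajutebjuili*.
The last vowel of the plural form *rajutebjuili* is /i/, which is a front vowel, so the definite suffix is -e, giving *rajutebjuilie*.

rajutebjuilie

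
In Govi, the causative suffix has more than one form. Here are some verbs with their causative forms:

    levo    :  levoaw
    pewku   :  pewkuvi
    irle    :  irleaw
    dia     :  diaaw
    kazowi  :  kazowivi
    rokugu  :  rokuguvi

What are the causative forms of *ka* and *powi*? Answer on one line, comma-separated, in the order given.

Looking at the last vowel of each stem: -vi when the last vowel of the stem is a high vowel (*pewku*, *kazowi*, *rokugu*); -aw when the last vowel of the stem is a non-high vowel (*levo*, *irle*, *dia*).
*ka* — last vowel /a/ (a non-high vowel) → -aw → *kaaw*.
*powi* — last vowel /i/ (a high vowel) → -vi → *powivi*.

kaaw, powivi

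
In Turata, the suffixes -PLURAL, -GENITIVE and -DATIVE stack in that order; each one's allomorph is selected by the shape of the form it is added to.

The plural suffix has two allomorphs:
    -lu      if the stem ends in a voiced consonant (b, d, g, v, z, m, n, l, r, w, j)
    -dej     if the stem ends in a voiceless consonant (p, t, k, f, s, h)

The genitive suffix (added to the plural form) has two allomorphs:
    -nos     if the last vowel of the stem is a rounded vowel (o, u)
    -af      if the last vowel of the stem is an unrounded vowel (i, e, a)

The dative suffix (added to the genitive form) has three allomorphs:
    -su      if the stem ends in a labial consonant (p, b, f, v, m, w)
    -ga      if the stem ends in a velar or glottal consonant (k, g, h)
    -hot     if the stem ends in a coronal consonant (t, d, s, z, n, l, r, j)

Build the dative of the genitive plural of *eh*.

ehdejafsu

Since the final consonant of *eh* is /h/ (voiceless), it takes -dej, giving *ehdej*.
Since the last vowel of the plural form *ehdej* is /e/ (an unrounded vowel), it takes -af, giving *ehdejaf*.
The genitive form *ehdejaf* — final consonant /f/ (labial) → -su → *ehdejafsu*.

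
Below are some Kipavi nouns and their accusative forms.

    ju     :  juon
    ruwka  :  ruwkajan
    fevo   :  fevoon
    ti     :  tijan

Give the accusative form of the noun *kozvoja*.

The alternation tracks the last vowel of the stem — -on when the last vowel of the stem is a rounded vowel (*ju*, *fevo*); -jan when the last vowel of the stem is an unrounded vowel (*ruwka*, *ti*).
Since the last vowel of *kozvoja* is /a/ (an unrounded vowel), it takes -jan, giving *kozvojajan*.

kozvojajan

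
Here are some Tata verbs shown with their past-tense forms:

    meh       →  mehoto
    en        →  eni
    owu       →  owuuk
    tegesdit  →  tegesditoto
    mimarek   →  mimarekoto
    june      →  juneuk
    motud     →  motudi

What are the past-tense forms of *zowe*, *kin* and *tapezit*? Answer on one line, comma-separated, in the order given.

The pattern is voicing of the final sound: -oto when the stem ends in a voiceless consonant (*meh*, *tegesdit*, *mimarek*); -i when the stem ends in a voiced consonant (*en*, *motud*); -uk when the stem ends in a vowel (*owu*, *june*).
*zowe* — final sound /e/ (a vowel) → -uk → *zoweuk*.
Since the final sound of *kin* is /n/ (a voiced consonant), it takes -i, giving *kini*.
*tapezit*: final sound = /t/, a voiceless consonant → -oto → *tapezitoto*.

zoweuk, kini, tapezitoto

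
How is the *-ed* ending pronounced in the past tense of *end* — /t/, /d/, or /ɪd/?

/ɪd/

The stem *end* ends in /t/ or /d/.
The -ed suffix is realized as /ɪd/ after /t, d/; as /t/ after other voiceless consonants; and as /d/ after other voiced sounds.
So -ed on *end* is pronounced /ɪd/.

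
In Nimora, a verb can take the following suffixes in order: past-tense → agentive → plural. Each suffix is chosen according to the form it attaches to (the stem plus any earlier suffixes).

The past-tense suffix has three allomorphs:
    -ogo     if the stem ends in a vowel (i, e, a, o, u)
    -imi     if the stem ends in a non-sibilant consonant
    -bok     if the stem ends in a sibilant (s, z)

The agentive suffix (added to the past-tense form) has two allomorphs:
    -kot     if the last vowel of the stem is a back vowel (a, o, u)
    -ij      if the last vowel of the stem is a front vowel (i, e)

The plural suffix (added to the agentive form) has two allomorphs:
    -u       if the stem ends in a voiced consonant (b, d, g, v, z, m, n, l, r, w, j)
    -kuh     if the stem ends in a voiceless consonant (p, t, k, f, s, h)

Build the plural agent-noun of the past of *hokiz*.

hokizbokkotkuh

*hokiz* — final sound /z/ (a sibilant) → -bok → *hokizbok*.
The past-tense form *hokizbok* — last vowel /o/ (a back vowel) → -kot → *hokizbokkot*.
The final consonant of the agentive form *hokizbokkot* is /t/, which is voiceless, so the plural suffix is -kuh, giving *hokizbokkotkuh*.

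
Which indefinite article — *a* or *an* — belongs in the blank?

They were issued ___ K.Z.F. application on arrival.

The indefinite article is chosen by the initial *sound* of the following word, not its spelling.
The initialism *K.Z.F.* is read letter by letter; the first letter, K, is pronounced /keɪ/, which begins with a consonant sound.
So the article is *a*: They were issued a K.Z.F. application on arrival.

a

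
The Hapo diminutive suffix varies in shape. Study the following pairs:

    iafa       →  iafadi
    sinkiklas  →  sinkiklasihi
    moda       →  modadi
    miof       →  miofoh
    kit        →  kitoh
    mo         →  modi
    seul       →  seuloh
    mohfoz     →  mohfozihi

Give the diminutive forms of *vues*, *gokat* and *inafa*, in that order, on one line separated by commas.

Looking at the final sound of each stem: -ihi when the stem ends in a sibilant (*sinkiklas*, *mohfoz*); -oh when the stem ends in a non-sibilant consonant (*miof*, *kit*, *seul*); -di when the stem ends in a vowel (*iafa*, *moda*, *mo*).
*vues* — final sound /s/ (a sibilant) → -ihi → *vuesihi*.
*gokat* — final sound /t/ (a non-sibilant consonant) → -oh → *gokatoh*.
Since the final sound of *inafa* is /a/ (a vowel), it takes -di, giving *inafadi*.

vuesihi, gokatoh, inafadi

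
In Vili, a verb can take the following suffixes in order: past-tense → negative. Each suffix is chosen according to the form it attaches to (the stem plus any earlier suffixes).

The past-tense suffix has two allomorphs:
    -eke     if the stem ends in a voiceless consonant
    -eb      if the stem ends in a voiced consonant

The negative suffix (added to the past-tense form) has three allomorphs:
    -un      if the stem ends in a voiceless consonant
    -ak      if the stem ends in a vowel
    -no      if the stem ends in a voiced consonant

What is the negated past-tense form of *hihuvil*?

hihuvilebno

Since the final consonant of *hihuvil* is /l/ (voiced), it takes -eb, giving *hihuvileb*.
The final sound of the past-tense form *hihuvileb* is /b/, which is a voiced consonant, so the negative suffix is -no, giving *hihuvilebno*.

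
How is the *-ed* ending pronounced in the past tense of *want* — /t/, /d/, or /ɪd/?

/ɪd/

The stem *want* ends in /t/ or /d/.
The -ed suffix is realized as /ɪd/ after /t, d/; as /t/ after other voiceless consonants; and as /d/ after other voiced sounds.
So -ed on *want* is pronounced /ɪd/.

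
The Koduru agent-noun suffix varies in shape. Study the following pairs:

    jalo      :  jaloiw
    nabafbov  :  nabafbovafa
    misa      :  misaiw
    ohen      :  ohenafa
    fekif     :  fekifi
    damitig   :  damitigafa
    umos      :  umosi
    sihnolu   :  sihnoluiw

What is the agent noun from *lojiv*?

The pattern is voicing of the final sound: -i when the stem ends in a voiceless consonant (*fekif*, *umos*); -afa when the stem ends in a voiced consonant (*nabafbov*, *ohen*, *damitig*); -iw when the stem ends in a vowel (*jalo*, *misa*, *sihnolu*).
*lojiv* — final sound /v/ (a voiced consonant) → -afa → *lojivafa*.

lojivafa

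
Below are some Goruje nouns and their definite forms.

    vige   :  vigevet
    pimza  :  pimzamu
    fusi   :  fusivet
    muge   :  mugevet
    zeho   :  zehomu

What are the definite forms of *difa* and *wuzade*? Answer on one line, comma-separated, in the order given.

difamu, wuzadevet

The suffix is conditioned by the last vowel: -vet when the last vowel of the stem is a front vowel (*vige*, *fusi*, *muge*); -mu when the last vowel of the stem is a back vowel (*pimza*, *zeho*).
*difa* — last vowel /a/ (a back vowel) → -mu → *difamu*.
The last vowel of *wuzade* is /e/, which is a front vowel, so the suffix is -vet, giving *wuzadevet*.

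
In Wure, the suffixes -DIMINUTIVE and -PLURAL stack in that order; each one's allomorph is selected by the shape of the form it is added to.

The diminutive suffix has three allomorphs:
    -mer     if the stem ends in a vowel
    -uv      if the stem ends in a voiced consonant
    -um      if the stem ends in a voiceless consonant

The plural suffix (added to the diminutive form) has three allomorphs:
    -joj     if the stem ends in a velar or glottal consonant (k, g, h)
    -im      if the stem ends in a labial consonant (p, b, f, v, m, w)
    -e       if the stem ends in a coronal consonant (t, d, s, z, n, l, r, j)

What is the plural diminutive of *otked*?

*otked* — final sound /d/ (a voiced consonant) → -uv → *otkeduv*.
Since the final consonant of the diminutive form *otkeduv* is /v/ (labial), it takes -im, giving *otkeduvim*.

otkeduvim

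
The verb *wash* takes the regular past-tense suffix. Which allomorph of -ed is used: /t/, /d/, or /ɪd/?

/t/

The stem *wash* ends in a voiceless consonant other than /t/.
The -ed suffix is realized as /ɪd/ after /t, d/; as /t/ after other voiceless consonants; and as /d/ after other voiced sounds.
So -ed on *wash* is pronounced /t/.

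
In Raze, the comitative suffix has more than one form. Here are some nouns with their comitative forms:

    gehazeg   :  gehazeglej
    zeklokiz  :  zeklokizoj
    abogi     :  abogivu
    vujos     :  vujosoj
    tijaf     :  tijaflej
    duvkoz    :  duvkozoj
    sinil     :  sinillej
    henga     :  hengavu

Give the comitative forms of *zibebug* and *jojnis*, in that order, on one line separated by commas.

zibebuglej, jojnisoj

Looking at the final sound of each stem: -oj when the stem ends in a sibilant (*zeklokiz*, *vujos*, *duvkoz*); -lej when the stem ends in a non-sibilant consonant (*gehazeg*, *tijaf*, *sinil*); -vu when the stem ends in a vowel (*abogi*, *henga*).
Since the final sound of *zibebug* is /g/ (a non-sibilant consonant), it takes -lej, giving *zibebuglej*.
The final sound of *jojnis* is /s/, which is a sibilant, so the suffix is -oj, giving *jojnisoj*.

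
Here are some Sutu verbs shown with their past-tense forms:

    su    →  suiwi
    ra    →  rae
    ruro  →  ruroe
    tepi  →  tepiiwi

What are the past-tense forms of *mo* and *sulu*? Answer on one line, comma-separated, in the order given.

moe, suluiwi

Looking at the last vowel of each stem: -iwi when the last vowel of the stem is a high vowel (*su*, *tepi*); -e when the last vowel of the stem is a non-high vowel (*ra*, *ruro*).
Since the last vowel of *mo* is /o/ (a non-high vowel), it takes -e, giving *moe*.
Since the last vowel of *sulu* is /u/ (a high vowel), it takes -iwi, giving *suluiwi*.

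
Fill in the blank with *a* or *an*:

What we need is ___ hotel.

a

The indefinite article is chosen by the initial *sound* of the following word, not its spelling.
*hotel* begins with the sound /h/ (h is pronounced) — a consonant sound.
So the article is *a*: What we need is a hotel.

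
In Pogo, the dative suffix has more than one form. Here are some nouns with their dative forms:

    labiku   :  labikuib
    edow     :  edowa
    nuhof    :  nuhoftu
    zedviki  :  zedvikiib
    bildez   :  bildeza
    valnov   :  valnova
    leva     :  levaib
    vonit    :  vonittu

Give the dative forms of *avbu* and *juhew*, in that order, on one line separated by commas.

The alternation tracks the final sound of the stem — -tu when the stem ends in a voiceless consonant (*nuhof*, *vonit*); -a when the stem ends in a voiced consonant (*edow*, *bildez*, *valnov*); -ib when the stem ends in a vowel (*labiku*, *zedviki*, *leva*).
Since the final sound of *avbu* is /u/ (a vowel), it takes -ib, giving *avbuib*.
*juhew* — final sound /w/ (a voiced consonant) → -a → *juhewa*.

avbuib, juhewa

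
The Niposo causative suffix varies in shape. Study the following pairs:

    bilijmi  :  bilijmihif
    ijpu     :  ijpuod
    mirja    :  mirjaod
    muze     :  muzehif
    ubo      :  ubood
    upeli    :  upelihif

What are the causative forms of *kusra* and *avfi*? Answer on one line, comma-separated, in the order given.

kusraod, avfihif

Looking at the last vowel of each stem: -hif when the last vowel of the stem is a front vowel (*bilijmi*, *muze*, *upeli*); -od when the last vowel of the stem is a back vowel (*ijpu*, *mirja*, *ubo*).
*kusra*: last vowel = /a/, a back vowel → -od → *kusraod*.
*avfi*: last vowel = /i/, a front vowel → -hif → *avfihif*.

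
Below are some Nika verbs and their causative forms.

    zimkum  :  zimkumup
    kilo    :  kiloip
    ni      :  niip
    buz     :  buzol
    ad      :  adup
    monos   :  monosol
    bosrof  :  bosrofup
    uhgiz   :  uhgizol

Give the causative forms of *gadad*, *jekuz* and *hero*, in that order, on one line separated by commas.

The suffix is conditioned by the final sound: -ol when the stem ends in a sibilant (*buz*, *monos*, *uhgiz*); -up when the stem ends in a non-sibilant consonant (*zimkum*, *ad*, *bosrof*); -ip when the stem ends in a vowel (*kilo*, *ni*).
The final sound of *gadad* is /d/, which is a non-sibilant consonant, so the suffix is -up, giving *gadadup*.
The final sound of *jekuz* is /z/, which is a sibilant, so the suffix is -ol, giving *jekuzol*.
The final sound of *hero* is /o/, which is a vowel, so the suffix is -ip, giving *heroip*.

gadadup, jekuzol, heroip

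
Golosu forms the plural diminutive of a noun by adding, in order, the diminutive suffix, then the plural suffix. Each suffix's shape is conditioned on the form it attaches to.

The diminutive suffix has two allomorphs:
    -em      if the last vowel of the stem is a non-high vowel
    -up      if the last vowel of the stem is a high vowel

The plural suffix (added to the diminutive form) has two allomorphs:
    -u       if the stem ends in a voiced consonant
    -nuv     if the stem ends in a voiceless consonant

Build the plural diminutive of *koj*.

kojemu

Since the last vowel of *koj* is /o/ (a non-high vowel), it takes -em, giving *kojem*.
Since the final consonant of the diminutive form *kojem* is /m/ (voiced), it takes -u, giving *kojemu*.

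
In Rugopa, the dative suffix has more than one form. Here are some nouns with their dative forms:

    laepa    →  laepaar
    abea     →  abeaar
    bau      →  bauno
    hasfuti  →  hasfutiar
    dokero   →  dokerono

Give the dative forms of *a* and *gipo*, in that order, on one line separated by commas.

The suffix is conditioned by the last vowel: -no when the last vowel of the stem is a rounded vowel (*bau*, *dokero*); -ar when the last vowel of the stem is an unrounded vowel (*laepa*, *abea*, *hasfuti*).
*a*: last vowel = /a/, an unrounded vowel → -ar → *aar*.
*gipo* — last vowel /o/ (a rounded vowel) → -no → *gipono*.

aar, gipono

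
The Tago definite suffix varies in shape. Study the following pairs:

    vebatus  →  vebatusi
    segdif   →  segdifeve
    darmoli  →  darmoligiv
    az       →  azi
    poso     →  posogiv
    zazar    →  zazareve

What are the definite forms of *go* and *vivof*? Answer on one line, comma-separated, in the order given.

gogiv, vivofeve

The suffix is conditioned by the final sound: -i when the stem ends in a sibilant (*vebatus*, *az*); -eve when the stem ends in a non-sibilant consonant (*segdif*, *zazar*); -giv when the stem ends in a vowel (*darmoli*, *poso*).
The final sound of *go* is /o/, which is a vowel, so the suffix is -giv, giving *gogiv*.
*vivof* — final sound /f/ (a non-sibilant consonant) → -eve → *vivofeve*.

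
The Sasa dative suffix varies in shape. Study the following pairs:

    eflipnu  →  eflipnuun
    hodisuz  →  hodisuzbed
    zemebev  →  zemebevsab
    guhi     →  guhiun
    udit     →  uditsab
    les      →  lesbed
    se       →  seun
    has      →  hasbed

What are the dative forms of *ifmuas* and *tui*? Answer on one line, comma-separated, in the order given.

The alternation tracks the final sound of the stem — -bed when the stem ends in a sibilant (*hodisuz*, *les*, *has*); -sab when the stem ends in a non-sibilant consonant (*zemebev*, *udit*); -un when the stem ends in a vowel (*eflipnu*, *guhi*, *se*).
*ifmuas* — final sound /s/ (a sibilant) → -bed → *ifmuasbed*.
*tui*: final sound = /i/, a vowel → -un → *tuiun*.

ifmuasbed, tuiun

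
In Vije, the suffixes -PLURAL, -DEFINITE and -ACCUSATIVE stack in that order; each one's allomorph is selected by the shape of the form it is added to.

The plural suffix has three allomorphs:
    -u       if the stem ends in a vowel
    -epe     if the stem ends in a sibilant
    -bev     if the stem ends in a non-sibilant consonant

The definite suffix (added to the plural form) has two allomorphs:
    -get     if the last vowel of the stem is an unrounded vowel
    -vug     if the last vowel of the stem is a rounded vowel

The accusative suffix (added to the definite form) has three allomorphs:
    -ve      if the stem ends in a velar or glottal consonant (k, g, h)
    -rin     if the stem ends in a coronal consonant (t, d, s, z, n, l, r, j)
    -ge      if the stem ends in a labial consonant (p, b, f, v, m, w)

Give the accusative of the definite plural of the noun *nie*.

The final sound of *nie* is /e/, which is a vowel, so the plural suffix is -u, giving *nieu*.
The plural form *nieu*: last vowel = /u/, a rounded vowel → -vug → *nieuvug*.
Since the final consonant of the definite form *nieuvug* is /g/ (velar/glottal), it takes -ve, giving *nieuvugve*.

nieuvugve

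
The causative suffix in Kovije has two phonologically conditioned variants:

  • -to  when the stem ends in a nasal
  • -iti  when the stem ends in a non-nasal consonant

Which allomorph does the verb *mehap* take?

The final consonant of *mehap* is /p/, which is non-nasal, so the suffix is -iti.

-iti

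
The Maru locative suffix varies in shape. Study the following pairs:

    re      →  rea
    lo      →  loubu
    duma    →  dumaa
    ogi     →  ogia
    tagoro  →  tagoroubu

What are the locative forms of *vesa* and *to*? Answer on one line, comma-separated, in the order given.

vesaa, toubu

The alternation tracks the last vowel of the stem — -ubu when the last vowel of the stem is a rounded vowel (*lo*, *tagoro*); -a when the last vowel of the stem is an unrounded vowel (*re*, *duma*, *ogi*).
*vesa*: last vowel = /a/, an unrounded vowel → -a → *vesaa*.
The last vowel of *to* is /o/, which is a rounded vowel, so the suffix is -ubu, giving *toubu*.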